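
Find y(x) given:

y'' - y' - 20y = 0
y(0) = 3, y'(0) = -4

General solution: y = C₁e^(5x) + C₂e^(-4x)
Applying ICs: C₁ = 8/9, C₂ = 19/9
Particular solution: y = (8/9)e^(5x) + (19/9)e^(-4x)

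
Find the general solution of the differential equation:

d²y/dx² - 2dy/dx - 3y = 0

Characteristic equation: r² - 2r - 3 = 0
Roots: r = 3, -1 (distinct real)
General solution: y = C₁e^(3x) + C₂e^(-x)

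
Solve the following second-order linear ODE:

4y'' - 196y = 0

Characteristic equation: 4r² - 196 = 0
Divide by 4: r² - 49 = 0
Roots: r = 7, -7 (distinct real)
General solution: y = C₁e^(7x) + C₂e^(-7x)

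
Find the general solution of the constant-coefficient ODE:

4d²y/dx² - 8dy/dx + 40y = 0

Characteristic equation: 4r² - 8r + 40 = 0
Divide by 4: r² - 2r + 10 = 0
Roots: r = 1 ± 3i (complex conjugates)
General solution: y = e^x(C₁cos(3x) + C₂sin(3x))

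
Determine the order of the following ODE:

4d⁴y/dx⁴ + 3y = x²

The order is 4 (highest derivative is of order 4).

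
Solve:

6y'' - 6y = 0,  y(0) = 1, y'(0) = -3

General solution: y = C₁e^x + C₂e^(-x)
Applying ICs: C₁ = -1, C₂ = 2
Particular solution: y = -e^x + 2e^(-x)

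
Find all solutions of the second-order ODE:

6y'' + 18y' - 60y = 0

Characteristic equation: 6r² + 18r - 60 = 0
Divide by 6: r² + 3r - 10 = 0
Roots: r = 2, -5 (distinct real)
General solution: y = C₁e^(2x) + C₂e^(-5x)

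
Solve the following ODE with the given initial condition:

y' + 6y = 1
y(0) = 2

General solution: y = 1/6 + Ce^(-6x)
Applying y(0) = 2: C = 2 - 1/6 = 11/6
Particular solution: y = 1/6 + (11/6)e^(-6x)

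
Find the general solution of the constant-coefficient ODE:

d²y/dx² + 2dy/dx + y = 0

Characteristic equation: r² + 2r + 1 = 0
Factored: (r + 1)² = 0
Repeated root: r = -1
General solution: y = (C₁ + C₂x)e^(-x)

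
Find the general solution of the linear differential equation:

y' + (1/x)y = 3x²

Using integrating factor method:

General solution: y = (3/4)x^3 + C/x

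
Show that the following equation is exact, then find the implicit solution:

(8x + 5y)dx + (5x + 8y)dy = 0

Verify exactness: ∂M/∂y = ∂N/∂x ✓
Find F(x,y) such that ∂F/∂x = M, ∂F/∂y = N
Solution: 4x² + 5xy + 4y² = C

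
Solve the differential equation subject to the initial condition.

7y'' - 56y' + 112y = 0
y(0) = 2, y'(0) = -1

General solution: y = (C₁ + C₂x)e^(4x)
Repeated root r = 4
Applying ICs: C₁ = 2, C₂ = -9
Particular solution: y = (2 - 9x)e^(4x)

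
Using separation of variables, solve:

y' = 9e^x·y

Separating variables and integrating:
ln|y| = 9e^x + C

General solution: y = Ce^(9e^x)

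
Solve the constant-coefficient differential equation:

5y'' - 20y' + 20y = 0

Characteristic equation: 5r² - 20r + 20 = 0
Divide by 5: r² - 4r + 4 = 0
Factored: (r - 2)² = 0
Repeated root: r = 2
General solution: y = (C₁ + C₂x)e^(2x)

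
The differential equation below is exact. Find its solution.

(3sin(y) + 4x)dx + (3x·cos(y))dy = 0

Verify exactness: ∂M/∂y = ∂N/∂x ✓
Find F(x,y) such that ∂F/∂x = M, ∂F/∂y = N
Solution: 3x·sin(y) + 2x² = C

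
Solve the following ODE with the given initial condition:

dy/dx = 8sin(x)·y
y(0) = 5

General solution: y = Ce^(-8cos(x))
Applying IC y(0) = 5:
Particular solution: y = 5e^(8(1-cos(x)))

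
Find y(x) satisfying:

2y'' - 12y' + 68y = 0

Characteristic equation: 2r² - 12r + 68 = 0
Divide by 2: r² - 6r + 34 = 0
Roots: r = 3 ± 5i (complex conjugates)
General solution: y = e^(3x)(C₁cos(5x) + C₂sin(5x))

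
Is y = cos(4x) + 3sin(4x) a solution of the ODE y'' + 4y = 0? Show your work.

Verification:
y'' = -16cos(4x) - 48sin(4x)
y'' + 4y ≠ 0 (frequency mismatch: got 16 instead of 4)

No, it is not a solution.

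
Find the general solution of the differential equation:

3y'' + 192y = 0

Characteristic equation: 3r² + 192 = 0
Divide by 3: r² + 64 = 0
Roots: r = ±8i (complex conjugates)
General solution: y = C₁cos(8x) + C₂sin(8x)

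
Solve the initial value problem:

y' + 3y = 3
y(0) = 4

General solution: y = 1 + Ce^(-3x)
Applying y(0) = 4: C = 4 - 1 = 3
Particular solution: y = 1 + 3e^(-3x)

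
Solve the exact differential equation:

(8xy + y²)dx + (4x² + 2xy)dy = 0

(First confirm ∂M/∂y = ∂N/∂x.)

Verify exactness: ∂M/∂y = ∂N/∂x ✓
Find F(x,y) such that ∂F/∂x = M, ∂F/∂y = N
Solution: 4x²y + xy² = C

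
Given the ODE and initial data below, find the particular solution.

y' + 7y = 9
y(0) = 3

General solution: y = 9/7 + Ce^(-7x)
Applying y(0) = 3: C = 3 - 9/7 = 12/7
Particular solution: y = 9/7 + (12/7)e^(-7x)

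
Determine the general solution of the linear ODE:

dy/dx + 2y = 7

Using integrating factor method:

General solution: y = 7/2 + Ce^(-2x)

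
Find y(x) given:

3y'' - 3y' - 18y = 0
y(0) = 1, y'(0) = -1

General solution: y = C₁e^(3x) + C₂e^(-2x)
Applying ICs: C₁ = 1/5, C₂ = 4/5
Particular solution: y = (1/5)e^(3x) + (4/5)e^(-2x)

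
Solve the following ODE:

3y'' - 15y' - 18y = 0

Characteristic equation: 3r² - 15r - 18 = 0
Divide by 3: r² - 5r - 6 = 0
Roots: r = 6, -1 (distinct real)
General solution: y = C₁e^(6x) + C₂e^(-x)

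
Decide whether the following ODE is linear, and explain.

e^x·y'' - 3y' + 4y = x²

Linear (y and its derivatives appear to the first power only, no products of y terms)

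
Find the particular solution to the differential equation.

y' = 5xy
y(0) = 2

General solution: y = Ce^(5x²/2)
Applying IC y(0) = 2:
Particular solution: y = 2e^(5x²/2)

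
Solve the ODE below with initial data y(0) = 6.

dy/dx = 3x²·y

General solution: y = Ce^(x³)
Applying IC y(0) = 6:
Particular solution: y = 6e^(x³)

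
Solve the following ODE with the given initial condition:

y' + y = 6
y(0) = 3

General solution: y = 6 + Ce^(-x)
Applying y(0) = 3: C = 3 - 6 = -3
Particular solution: y = 6 - 3e^(-x)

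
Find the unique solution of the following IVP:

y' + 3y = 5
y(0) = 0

General solution: y = 5/3 + Ce^(-3x)
Applying y(0) = 0: C = 0 - 5/3 = -5/3
Particular solution: y = 5/3 - (5/3)e^(-3x)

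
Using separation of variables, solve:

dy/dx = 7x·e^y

Separating variables and integrating:
-e^(-y) = 7x²/2 + C

General solution: y = -ln(C - 7x²/2)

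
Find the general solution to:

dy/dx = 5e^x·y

Separating variables and integrating:
ln|y| = 5e^x + C

General solution: y = Ce^(5e^x)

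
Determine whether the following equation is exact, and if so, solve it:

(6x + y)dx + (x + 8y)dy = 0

Verify exactness: ∂M/∂y = ∂N/∂x ✓
Find F(x,y) such that ∂F/∂x = M, ∂F/∂y = N
Solution: 3x² + xy + 4y² = C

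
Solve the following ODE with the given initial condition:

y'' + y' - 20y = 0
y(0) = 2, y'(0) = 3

General solution: y = C₁e^(4x) + C₂e^(-5x)
Applying ICs: C₁ = 13/9, C₂ = 5/9
Particular solution: y = (13/9)e^(4x) + (5/9)e^(-5x)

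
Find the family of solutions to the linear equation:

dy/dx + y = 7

Using integrating factor method:

General solution: y = 7 + Ce^(-x)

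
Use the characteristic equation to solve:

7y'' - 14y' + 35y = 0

Characteristic equation: 7r² - 14r + 35 = 0
Divide by 7: r² - 2r + 5 = 0
Roots: r = 1 ± 2i (complex conjugates)
General solution: y = e^x(C₁cos(2x) + C₂sin(2x))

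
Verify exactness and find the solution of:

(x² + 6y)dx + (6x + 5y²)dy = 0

Verify exactness: ∂M/∂y = ∂N/∂x ✓
Find F(x,y) such that ∂F/∂x = M, ∂F/∂y = N
Solution: x³/3 + 6xy + 5y³/3 = C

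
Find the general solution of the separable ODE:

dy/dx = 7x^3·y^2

Separating variables and integrating:
-1/y = 7x^4/4 + C

General solution: y^-1 = (-7/4)x^4 + C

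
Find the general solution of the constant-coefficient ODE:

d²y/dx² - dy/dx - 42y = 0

Characteristic equation: r² - r - 42 = 0
Roots: r = 7, -6 (distinct real)
General solution: y = C₁e^(7x) + C₂e^(-6x)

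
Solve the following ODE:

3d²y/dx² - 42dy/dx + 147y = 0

Characteristic equation: 3r² - 42r + 147 = 0
Divide by 3: r² - 14r + 49 = 0
Factored: (r - 7)² = 0
Repeated root: r = 7
General solution: y = (C₁ + C₂x)e^(7x)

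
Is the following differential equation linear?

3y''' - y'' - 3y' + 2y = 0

Yes. Linear (y and its derivatives appear to the first power only, no products of y terms)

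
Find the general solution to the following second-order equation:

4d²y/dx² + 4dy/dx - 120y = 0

Characteristic equation: 4r² + 4r - 120 = 0
Divide by 4: r² + r - 30 = 0
Roots: r = 5, -6 (distinct real)
General solution: y = C₁e^(5x) + C₂e^(-6x)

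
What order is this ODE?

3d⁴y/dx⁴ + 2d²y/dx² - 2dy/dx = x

The order is 4 (highest derivative is of order 4).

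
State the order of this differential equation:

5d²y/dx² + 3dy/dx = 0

The order is 2 (highest derivative is of order 2).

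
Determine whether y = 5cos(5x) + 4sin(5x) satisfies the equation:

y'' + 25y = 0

Verification:
y'' = -125cos(5x) - 100sin(5x)
y'' + 25y = 0 ✓

Yes, it is a solution.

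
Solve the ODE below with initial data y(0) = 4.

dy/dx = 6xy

General solution: y = Ce^(3x²)
Applying IC y(0) = 4:
Particular solution: y = 4e^(3x²)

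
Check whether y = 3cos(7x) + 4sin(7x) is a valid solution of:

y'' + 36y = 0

Verification:
y'' = -147cos(7x) - 196sin(7x)
y'' + 36y ≠ 0 (frequency mismatch: got 49 instead of 36)

No, it is not a solution.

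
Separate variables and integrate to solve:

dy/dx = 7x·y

Separating variables and integrating:
ln|y| = 7x^2/2 + C

General solution: y = Ce^(7x^2/2)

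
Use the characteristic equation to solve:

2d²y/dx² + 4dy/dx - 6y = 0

Characteristic equation: 2r² + 4r - 6 = 0
Divide by 2: r² + 2r - 3 = 0
Roots: r = 1, -3 (distinct real)
General solution: y = C₁e^x + C₂e^(-3x)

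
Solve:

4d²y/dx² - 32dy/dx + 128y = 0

Characteristic equation: 4r² - 32r + 128 = 0
Divide by 4: r² - 8r + 32 = 0
Roots: r = 4 ± 4i (complex conjugates)
General solution: y = e^(4x)(C₁cos(4x) + C₂sin(4x))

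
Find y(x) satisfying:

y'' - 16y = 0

Characteristic equation: r² - 16 = 0
Roots: r = 4, -4 (distinct real)
General solution: y = C₁e^(4x) + C₂e^(-4x)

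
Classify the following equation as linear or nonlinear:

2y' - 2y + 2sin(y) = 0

Nonlinear (sin(y) is nonlinear in y)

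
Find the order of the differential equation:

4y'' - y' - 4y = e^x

The order is 2 (highest derivative is of order 2).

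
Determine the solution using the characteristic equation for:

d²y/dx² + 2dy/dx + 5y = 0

Characteristic equation: r² + 2r + 5 = 0
Roots: r = -1 ± 2i (complex conjugates)
General solution: y = e^(-x)(C₁cos(2x) + C₂sin(2x))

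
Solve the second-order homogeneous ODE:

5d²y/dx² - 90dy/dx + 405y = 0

Characteristic equation: 5r² - 90r + 405 = 0
Divide by 5: r² - 18r + 81 = 0
Factored: (r - 9)² = 0
Repeated root: r = 9
General solution: y = (C₁ + C₂x)e^(9x)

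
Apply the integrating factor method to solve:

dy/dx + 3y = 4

Using integrating factor method:

General solution: y = 4/3 + Ce^(-3x)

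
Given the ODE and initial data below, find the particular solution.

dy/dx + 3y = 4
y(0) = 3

General solution: y = 4/3 + Ce^(-3x)
Applying y(0) = 3: C = 3 - 4/3 = 5/3
Particular solution: y = 4/3 + (5/3)e^(-3x)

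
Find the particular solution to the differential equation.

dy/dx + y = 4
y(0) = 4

General solution: y = 4 + Ce^(-x)
Applying y(0) = 4: C = 4 - 4 = 0
Particular solution: y = 4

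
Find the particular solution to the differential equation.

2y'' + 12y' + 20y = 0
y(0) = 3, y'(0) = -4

General solution: y = e^(-3x)(C₁cos(x) + C₂sin(x))
Complex roots r = -3 ± i
Applying ICs: C₁ = 3, C₂ = 5
Particular solution: y = e^(-3x)(3cos(x) + 5sin(x))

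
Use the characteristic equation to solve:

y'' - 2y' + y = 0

Characteristic equation: r² - 2r + 1 = 0
Factored: (r - 1)² = 0
Repeated root: r = 1
General solution: y = (C₁ + C₂x)e^x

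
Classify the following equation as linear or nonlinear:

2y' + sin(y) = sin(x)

Nonlinear (sin(y) is nonlinear in y)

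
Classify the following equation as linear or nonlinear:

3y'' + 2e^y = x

Nonlinear (e^y is nonlinear in y)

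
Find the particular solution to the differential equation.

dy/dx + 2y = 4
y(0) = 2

General solution: y = 2 + Ce^(-2x)
Applying y(0) = 2: C = 2 - 2 = 0
Particular solution: y = 2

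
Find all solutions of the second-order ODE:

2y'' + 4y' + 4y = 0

Characteristic equation: 2r² + 4r + 4 = 0
Divide by 2: r² + 2r + 2 = 0
Roots: r = -1 ± i (complex conjugates)
General solution: y = e^(-x)(C₁cos(x) + C₂sin(x))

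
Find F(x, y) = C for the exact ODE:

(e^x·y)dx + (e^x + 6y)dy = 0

Verify exactness: ∂M/∂y = ∂N/∂x ✓
Find F(x,y) such that ∂F/∂x = M, ∂F/∂y = N
Solution: e^x·y + 3y² = C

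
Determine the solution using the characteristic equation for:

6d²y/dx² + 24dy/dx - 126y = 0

Characteristic equation: 6r² + 24r - 126 = 0
Divide by 6: r² + 4r - 21 = 0
Roots: r = 3, -7 (distinct real)
General solution: y = C₁e^(3x) + C₂e^(-7x)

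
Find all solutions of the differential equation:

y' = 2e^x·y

Separating variables and integrating:
ln|y| = 2e^x + C

General solution: y = Ce^(2e^x)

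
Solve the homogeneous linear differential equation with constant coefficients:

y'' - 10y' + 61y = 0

Characteristic equation: r² - 10r + 61 = 0
Roots: r = 5 ± 6i (complex conjugates)
General solution: y = e^(5x)(C₁cos(6x) + C₂sin(6x))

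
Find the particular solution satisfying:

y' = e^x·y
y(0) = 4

General solution: y = Ce^(e^x)
Applying IC y(0) = 4:
Particular solution: y = 4e^(e^x - 1)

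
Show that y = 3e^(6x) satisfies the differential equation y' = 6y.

Verification:
y = 3e^(6x)
y' = 18e^(6x)
6y = 18e^(6x)
y' = 6y ✓

Yes, it is a solution.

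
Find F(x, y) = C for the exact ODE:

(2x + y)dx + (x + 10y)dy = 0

Verify exactness: ∂M/∂y = ∂N/∂x ✓
Find F(x,y) such that ∂F/∂x = M, ∂F/∂y = N
Solution: x² + xy + 5y² = C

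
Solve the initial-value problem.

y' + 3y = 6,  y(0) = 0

General solution: y = 2 + Ce^(-3x)
Applying y(0) = 0: C = 0 - 2 = -2
Particular solution: y = 2 - 2e^(-3x)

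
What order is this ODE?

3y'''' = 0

The order is 4 (highest derivative is of order 4).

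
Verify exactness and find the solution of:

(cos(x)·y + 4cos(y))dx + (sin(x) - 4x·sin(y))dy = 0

Verify exactness: ∂M/∂y = ∂N/∂x ✓
Find F(x,y) such that ∂F/∂x = M, ∂F/∂y = N
Solution: sin(x)·y + 4x·cos(y) = C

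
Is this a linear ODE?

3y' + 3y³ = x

No. Nonlinear (y³ term)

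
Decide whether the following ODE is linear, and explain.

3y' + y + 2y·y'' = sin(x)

Nonlinear (y·y'' term)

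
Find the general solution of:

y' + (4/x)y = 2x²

Using integrating factor method:

General solution: y = (2/7)x^3 + Cx^(-4)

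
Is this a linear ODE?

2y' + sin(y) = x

No. Nonlinear (sin(y) is nonlinear in y)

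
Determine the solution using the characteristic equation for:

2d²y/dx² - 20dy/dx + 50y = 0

Characteristic equation: 2r² - 20r + 50 = 0
Divide by 2: r² - 10r + 25 = 0
Factored: (r - 5)² = 0
Repeated root: r = 5
General solution: y = (C₁ + C₂x)e^(5x)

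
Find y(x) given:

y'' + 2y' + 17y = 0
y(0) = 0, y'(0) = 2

General solution: y = e^(-x)(C₁cos(4x) + C₂sin(4x))
Complex roots r = -1 ± 4i
Applying ICs: C₁ = 0, C₂ = 1/2
Particular solution: y = e^(-x)((1/2)sin(4x))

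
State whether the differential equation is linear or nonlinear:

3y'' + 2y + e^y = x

Nonlinear (e^y is nonlinear in y)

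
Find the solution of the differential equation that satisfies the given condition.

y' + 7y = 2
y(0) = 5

General solution: y = 2/7 + Ce^(-7x)
Applying y(0) = 5: C = 5 - 2/7 = 33/7
Particular solution: y = 2/7 + (33/7)e^(-7x)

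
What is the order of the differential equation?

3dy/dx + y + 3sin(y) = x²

The order is 1 (highest derivative is of order 1).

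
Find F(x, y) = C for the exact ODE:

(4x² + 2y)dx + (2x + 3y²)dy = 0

Verify exactness: ∂M/∂y = ∂N/∂x ✓
Find F(x,y) such that ∂F/∂x = M, ∂F/∂y = N
Solution: 4x³/3 + 2xy + y³ = C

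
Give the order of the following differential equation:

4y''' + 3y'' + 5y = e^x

The order is 3 (highest derivative is of order 3).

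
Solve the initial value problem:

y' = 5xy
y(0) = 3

General solution: y = Ce^(5x²/2)
Applying IC y(0) = 3:
Particular solution: y = 3e^(5x²/2)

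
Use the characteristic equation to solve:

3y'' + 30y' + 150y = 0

Characteristic equation: 3r² + 30r + 150 = 0
Divide by 3: r² + 10r + 50 = 0
Roots: r = -5 ± 5i (complex conjugates)
General solution: y = e^(-5x)(C₁cos(5x) + C₂sin(5x))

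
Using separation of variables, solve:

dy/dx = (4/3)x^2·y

Separating variables and integrating:
ln|y| = 4x^3/9 + C

General solution: y = Ce^(4x^3/9)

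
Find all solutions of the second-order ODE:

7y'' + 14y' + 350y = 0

Characteristic equation: 7r² + 14r + 350 = 0
Divide by 7: r² + 2r + 50 = 0
Roots: r = -1 ± 7i (complex conjugates)
General solution: y = e^(-x)(C₁cos(7x) + C₂sin(7x))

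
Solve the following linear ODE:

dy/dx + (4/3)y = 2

Using integrating factor method:

General solution: y = 3/2 + Ce^(-4x/3)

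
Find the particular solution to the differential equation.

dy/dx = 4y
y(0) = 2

General solution: y = Ce^(4x)
Applying IC y(0) = 2:
Particular solution: y = 2e^(4x)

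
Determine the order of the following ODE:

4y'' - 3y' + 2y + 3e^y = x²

The order is 2 (highest derivative is of order 2).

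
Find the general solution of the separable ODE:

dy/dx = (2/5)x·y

Separating variables and integrating:
ln|y| = x^2/5 + C

General solution: y = Ce^(x^2/5)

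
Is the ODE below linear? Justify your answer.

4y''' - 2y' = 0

Yes. Linear (y and its derivatives appear to the first power only, no products of y terms)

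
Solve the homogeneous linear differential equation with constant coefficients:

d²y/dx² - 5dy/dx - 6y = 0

Characteristic equation: r² - 5r - 6 = 0
Roots: r = 6, -1 (distinct real)
General solution: y = C₁e^(6x) + C₂e^(-x)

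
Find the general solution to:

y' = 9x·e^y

Separating variables and integrating:
-e^(-y) = 9x²/2 + C

General solution: y = -ln(C - 9x²/2)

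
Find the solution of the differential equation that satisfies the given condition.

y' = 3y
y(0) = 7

General solution: y = Ce^(3x)
Applying IC y(0) = 7:
Particular solution: y = 7e^(3x)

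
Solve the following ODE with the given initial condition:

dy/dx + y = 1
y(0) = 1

General solution: y = 1 + Ce^(-x)
Applying y(0) = 1: C = 1 - 1 = 0
Particular solution: y = 1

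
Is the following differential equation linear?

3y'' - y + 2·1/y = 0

No. Nonlinear (1/y term)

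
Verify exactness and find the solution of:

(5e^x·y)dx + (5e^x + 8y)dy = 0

Verify exactness: ∂M/∂y = ∂N/∂x ✓
Find F(x,y) such that ∂F/∂x = M, ∂F/∂y = N
Solution: 5e^x·y + 4y² = C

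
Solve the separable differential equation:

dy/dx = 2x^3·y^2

Separating variables and integrating:
-1/y = x^4/2 + C

General solution: y^-1 = (-1/2)x^4 + C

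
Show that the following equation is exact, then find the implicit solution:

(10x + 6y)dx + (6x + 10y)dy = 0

Verify exactness: ∂M/∂y = ∂N/∂x ✓
Find F(x,y) such that ∂F/∂x = M, ∂F/∂y = N
Solution: 5x² + 6xy + 5y² = C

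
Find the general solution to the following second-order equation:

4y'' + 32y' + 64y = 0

Characteristic equation: 4r² + 32r + 64 = 0
Divide by 4: r² + 8r + 16 = 0
Factored: (r + 4)² = 0
Repeated root: r = -4
General solution: y = (C₁ + C₂x)e^(-4x)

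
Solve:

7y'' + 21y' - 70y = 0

Characteristic equation: 7r² + 21r - 70 = 0
Divide by 7: r² + 3r - 10 = 0
Roots: r = 2, -5 (distinct real)
General solution: y = C₁e^(2x) + C₂e^(-5x)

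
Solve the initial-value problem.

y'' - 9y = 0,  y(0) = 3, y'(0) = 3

General solution: y = C₁e^(3x) + C₂e^(-3x)
Applying ICs: C₁ = 2, C₂ = 1
Particular solution: y = 2e^(3x) + e^(-3x)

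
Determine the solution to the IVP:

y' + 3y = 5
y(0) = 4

General solution: y = 5/3 + Ce^(-3x)
Applying y(0) = 4: C = 4 - 5/3 = 7/3
Particular solution: y = 5/3 + (7/3)e^(-3x)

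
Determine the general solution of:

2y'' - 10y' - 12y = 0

Characteristic equation: 2r² - 10r - 12 = 0
Divide by 2: r² - 5r - 6 = 0
Roots: r = 6, -1 (distinct real)
General solution: y = C₁e^(6x) + C₂e^(-x)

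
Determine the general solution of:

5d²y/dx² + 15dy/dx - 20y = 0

Characteristic equation: 5r² + 15r - 20 = 0
Divide by 5: r² + 3r - 4 = 0
Roots: r = 1, -4 (distinct real)
General solution: y = C₁e^x + C₂e^(-4x)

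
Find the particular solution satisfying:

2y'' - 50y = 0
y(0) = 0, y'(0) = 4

General solution: y = C₁e^(5x) + C₂e^(-5x)
Applying ICs: C₁ = 2/5, C₂ = -2/5
Particular solution: y = (2/5)e^(5x) - (2/5)e^(-5x)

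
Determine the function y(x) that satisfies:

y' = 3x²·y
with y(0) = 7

General solution: y = Ce^(x³)
Applying IC y(0) = 7:
Particular solution: y = 7e^(x³)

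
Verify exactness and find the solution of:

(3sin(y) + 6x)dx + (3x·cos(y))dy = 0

Verify exactness: ∂M/∂y = ∂N/∂x ✓
Find F(x,y) such that ∂F/∂x = M, ∂F/∂y = N
Solution: 3x·sin(y) + 3x² = C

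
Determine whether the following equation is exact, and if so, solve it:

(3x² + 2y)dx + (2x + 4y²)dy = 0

Verify exactness: ∂M/∂y = ∂N/∂x ✓
Find F(x,y) such that ∂F/∂x = M, ∂F/∂y = N
Solution: x³ + 2xy + 4y³/3 = C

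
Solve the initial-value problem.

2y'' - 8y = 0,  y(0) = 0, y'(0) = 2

General solution: y = C₁e^(2x) + C₂e^(-2x)
Applying ICs: C₁ = 1/2, C₂ = -1/2
Particular solution: y = (1/2)e^(2x) - (1/2)e^(-2x)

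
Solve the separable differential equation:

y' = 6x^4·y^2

Separating variables and integrating:
-1/y = 6x^5/5 + C

General solution: y^-1 = (-6/5)x^5 + C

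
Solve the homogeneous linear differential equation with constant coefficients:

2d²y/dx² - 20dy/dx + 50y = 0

Characteristic equation: 2r² - 20r + 50 = 0
Divide by 2: r² - 10r + 25 = 0
Factored: (r - 5)² = 0
Repeated root: r = 5
General solution: y = (C₁ + C₂x)e^(5x)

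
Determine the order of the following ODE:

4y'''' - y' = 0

The order is 4 (highest derivative is of order 4).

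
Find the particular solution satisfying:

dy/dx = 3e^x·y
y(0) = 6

General solution: y = Ce^(3e^x)
Applying IC y(0) = 6:
Particular solution: y = 6e^(3(e^x - 1))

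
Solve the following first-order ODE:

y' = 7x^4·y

Separating variables and integrating:
ln|y| = 7x^5/5 + C

General solution: y = Ce^(7x^5/5)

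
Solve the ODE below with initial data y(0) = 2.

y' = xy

General solution: y = Ce^(x²/2)
Applying IC y(0) = 2:
Particular solution: y = 2e^(x²/2)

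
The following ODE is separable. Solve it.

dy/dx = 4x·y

Separating variables and integrating:
ln|y| = 2x^2 + C

General solution: y = Ce^(2x^2)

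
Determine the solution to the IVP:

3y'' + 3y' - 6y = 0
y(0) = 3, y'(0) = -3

General solution: y = C₁e^x + C₂e^(-2x)
Applying ICs: C₁ = 1, C₂ = 2
Particular solution: y = e^x + 2e^(-2x)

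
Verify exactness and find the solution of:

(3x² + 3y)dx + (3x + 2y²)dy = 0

Verify exactness: ∂M/∂y = ∂N/∂x ✓
Find F(x,y) such that ∂F/∂x = M, ∂F/∂y = N
Solution: x³ + 3xy + 2y³/3 = C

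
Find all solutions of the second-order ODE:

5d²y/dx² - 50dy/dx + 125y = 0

Characteristic equation: 5r² - 50r + 125 = 0
Divide by 5: r² - 10r + 25 = 0
Factored: (r - 5)² = 0
Repeated root: r = 5
General solution: y = (C₁ + C₂x)e^(5x)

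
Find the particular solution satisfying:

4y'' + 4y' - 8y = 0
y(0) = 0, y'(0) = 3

General solution: y = C₁e^x + C₂e^(-2x)
Applying ICs: C₁ = 1, C₂ = -1
Particular solution: y = e^x - e^(-2x)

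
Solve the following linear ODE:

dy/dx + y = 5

Using integrating factor method:

General solution: y = 5 + Ce^(-x)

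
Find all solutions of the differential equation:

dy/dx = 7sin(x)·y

Separating variables and integrating:
ln|y| = -7cos(x) + C

General solution: y = Ce^(-7cos(x))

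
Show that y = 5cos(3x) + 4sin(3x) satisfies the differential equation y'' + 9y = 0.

Verification:
y'' = -45cos(3x) - 36sin(3x)
y'' + 9y = 0 ✓

Yes, it is a solution.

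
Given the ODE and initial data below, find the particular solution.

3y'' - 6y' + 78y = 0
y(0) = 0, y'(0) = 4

General solution: y = e^x(C₁cos(5x) + C₂sin(5x))
Complex roots r = 1 ± 5i
Applying ICs: C₁ = 0, C₂ = 4/5
Particular solution: y = e^x((4/5)sin(5x))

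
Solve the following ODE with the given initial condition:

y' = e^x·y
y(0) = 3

General solution: y = Ce^(e^x)
Applying IC y(0) = 3:
Particular solution: y = 3e^(e^x - 1)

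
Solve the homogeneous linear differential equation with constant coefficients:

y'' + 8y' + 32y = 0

Characteristic equation: r² + 8r + 32 = 0
Roots: r = -4 ± 4i (complex conjugates)
General solution: y = e^(-4x)(C₁cos(4x) + C₂sin(4x))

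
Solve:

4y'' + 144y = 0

Characteristic equation: 4r² + 144 = 0
Divide by 4: r² + 36 = 0
Roots: r = ±6i (complex conjugates)
General solution: y = C₁cos(6x) + C₂sin(6x)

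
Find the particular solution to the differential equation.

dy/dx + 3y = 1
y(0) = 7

General solution: y = 1/3 + Ce^(-3x)
Applying y(0) = 7: C = 7 - 1/3 = 20/3
Particular solution: y = 1/3 + (20/3)e^(-3x)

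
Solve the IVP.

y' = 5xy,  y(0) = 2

General solution: y = Ce^(5x²/2)
Applying IC y(0) = 2:
Particular solution: y = 2e^(5x²/2)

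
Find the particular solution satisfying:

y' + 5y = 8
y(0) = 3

General solution: y = 8/5 + Ce^(-5x)
Applying y(0) = 3: C = 3 - 8/5 = 7/5
Particular solution: y = 8/5 + (7/5)e^(-5x)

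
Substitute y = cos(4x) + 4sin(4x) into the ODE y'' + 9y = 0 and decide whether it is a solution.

Verification:
y'' = -16cos(4x) - 64sin(4x)
y'' + 9y ≠ 0 (frequency mismatch: got 16 instead of 9)

No, it is not a solution.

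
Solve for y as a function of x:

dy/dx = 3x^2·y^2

Separating variables and integrating:
-1/y = x^3 + C

General solution: y^-1 = -x^3 + C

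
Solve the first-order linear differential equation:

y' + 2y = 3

Using integrating factor method:

General solution: y = 3/2 + Ce^(-2x)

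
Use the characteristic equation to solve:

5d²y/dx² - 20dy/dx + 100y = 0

Characteristic equation: 5r² - 20r + 100 = 0
Divide by 5: r² - 4r + 20 = 0
Roots: r = 2 ± 4i (complex conjugates)
General solution: y = e^(2x)(C₁cos(4x) + C₂sin(4x))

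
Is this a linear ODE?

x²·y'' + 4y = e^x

Yes. Linear (y and its derivatives appear to the first power only, no products of y terms)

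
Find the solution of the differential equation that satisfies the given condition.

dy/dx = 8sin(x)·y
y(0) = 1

General solution: y = Ce^(-8cos(x))
Applying IC y(0) = 1:
Particular solution: y = e^(8(1-cos(x)))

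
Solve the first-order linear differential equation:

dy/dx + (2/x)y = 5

Using integrating factor method:

General solution: y = (5/3)x + Cx^(-2)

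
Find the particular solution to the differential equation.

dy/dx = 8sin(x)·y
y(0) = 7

General solution: y = Ce^(-8cos(x))
Applying IC y(0) = 7:
Particular solution: y = 7e^(8(1-cos(x)))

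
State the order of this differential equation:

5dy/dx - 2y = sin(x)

The order is 1 (highest derivative is of order 1).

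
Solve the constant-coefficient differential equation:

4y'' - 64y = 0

Characteristic equation: 4r² - 64 = 0
Divide by 4: r² - 16 = 0
Roots: r = 4, -4 (distinct real)
General solution: y = C₁e^(4x) + C₂e^(-4x)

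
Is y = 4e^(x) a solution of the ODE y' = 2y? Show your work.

Verification:
y = 4e^(x)
y' = 4e^(x)
But 2y = 8e^(x)
y' ≠ 2y — the derivative does not match

No, it is not a solution.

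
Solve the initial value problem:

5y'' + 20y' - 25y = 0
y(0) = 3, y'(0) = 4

General solution: y = C₁e^x + C₂e^(-5x)
Applying ICs: C₁ = 19/6, C₂ = -1/6
Particular solution: y = (19/6)e^x - (1/6)e^(-5x)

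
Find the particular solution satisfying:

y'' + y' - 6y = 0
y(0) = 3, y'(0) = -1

General solution: y = C₁e^(2x) + C₂e^(-3x)
Applying ICs: C₁ = 8/5, C₂ = 7/5
Particular solution: y = (8/5)e^(2x) + (7/5)e^(-3x)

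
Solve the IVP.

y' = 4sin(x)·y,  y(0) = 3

General solution: y = Ce^(-4cos(x))
Applying IC y(0) = 3:
Particular solution: y = 3e^(4(1-cos(x)))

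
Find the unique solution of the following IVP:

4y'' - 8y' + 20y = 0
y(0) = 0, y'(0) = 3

General solution: y = e^x(C₁cos(2x) + C₂sin(2x))
Complex roots r = 1 ± 2i
Applying ICs: C₁ = 0, C₂ = 3/2
Particular solution: y = e^x((3/2)sin(2x))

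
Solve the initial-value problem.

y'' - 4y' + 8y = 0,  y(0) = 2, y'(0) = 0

General solution: y = e^(2x)(C₁cos(2x) + C₂sin(2x))
Complex roots r = 2 ± 2i
Applying ICs: C₁ = 2, C₂ = -2
Particular solution: y = e^(2x)(2cos(2x) - 2sin(2x))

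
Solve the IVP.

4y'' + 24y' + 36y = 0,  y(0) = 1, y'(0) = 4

General solution: y = (C₁ + C₂x)e^(-3x)
Repeated root r = -3
Applying ICs: C₁ = 1, C₂ = 7
Particular solution: y = (1 + 7x)e^(-3x)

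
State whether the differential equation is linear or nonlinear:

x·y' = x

Linear (y and its derivatives appear to the first power only, no products of y terms)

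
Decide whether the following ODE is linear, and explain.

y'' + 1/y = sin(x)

Nonlinear (1/y term)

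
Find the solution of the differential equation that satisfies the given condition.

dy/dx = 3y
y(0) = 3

General solution: y = Ce^(3x)
Applying IC y(0) = 3:
Particular solution: y = 3e^(3x)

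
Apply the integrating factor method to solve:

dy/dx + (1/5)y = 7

Using integrating factor method:

General solution: y = 35 + Ce^(-x/5)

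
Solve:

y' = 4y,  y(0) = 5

General solution: y = Ce^(4x)
Applying IC y(0) = 5:
Particular solution: y = 5e^(4x)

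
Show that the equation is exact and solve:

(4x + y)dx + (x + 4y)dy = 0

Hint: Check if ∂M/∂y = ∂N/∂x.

Verify exactness: ∂M/∂y = ∂N/∂x ✓
Find F(x,y) such that ∂F/∂x = M, ∂F/∂y = N
Solution: 2x² + xy + 2y² = C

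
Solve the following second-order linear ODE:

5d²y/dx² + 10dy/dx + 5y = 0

Characteristic equation: 5r² + 10r + 5 = 0
Divide by 5: r² + 2r + 1 = 0
Factored: (r + 1)² = 0
Repeated root: r = -1
General solution: y = (C₁ + C₂x)e^(-x)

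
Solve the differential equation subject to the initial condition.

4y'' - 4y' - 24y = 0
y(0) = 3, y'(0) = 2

General solution: y = C₁e^(3x) + C₂e^(-2x)
Applying ICs: C₁ = 8/5, C₂ = 7/5
Particular solution: y = (8/5)e^(3x) + (7/5)e^(-2x)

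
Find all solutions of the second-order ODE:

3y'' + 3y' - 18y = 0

Characteristic equation: 3r² + 3r - 18 = 0
Divide by 3: r² + r - 6 = 0
Roots: r = 2, -3 (distinct real)
General solution: y = C₁e^(2x) + C₂e^(-3x)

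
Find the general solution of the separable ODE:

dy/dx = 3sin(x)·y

Separating variables and integrating:
ln|y| = -3cos(x) + C

General solution: y = Ce^(-3cos(x))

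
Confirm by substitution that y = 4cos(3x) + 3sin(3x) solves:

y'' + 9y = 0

Verification:
y'' = -36cos(3x) - 27sin(3x)
y'' + 9y = 0 ✓

Yes, it is a solution.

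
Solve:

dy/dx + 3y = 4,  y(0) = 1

General solution: y = 4/3 + Ce^(-3x)
Applying y(0) = 1: C = 1 - 4/3 = -1/3
Particular solution: y = 4/3 - (1/3)e^(-3x)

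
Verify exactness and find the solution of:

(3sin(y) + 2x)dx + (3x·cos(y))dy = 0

Verify exactness: ∂M/∂y = ∂N/∂x ✓
Find F(x,y) such that ∂F/∂x = M, ∂F/∂y = N
Solution: 3x·sin(y) + x² = C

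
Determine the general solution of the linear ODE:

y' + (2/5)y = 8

Using integrating factor method:

General solution: y = 20 + Ce^(-2x/5)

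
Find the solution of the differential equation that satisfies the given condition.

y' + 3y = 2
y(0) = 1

General solution: y = 2/3 + Ce^(-3x)
Applying y(0) = 1: C = 1 - 2/3 = 1/3
Particular solution: y = 2/3 + (1/3)e^(-3x)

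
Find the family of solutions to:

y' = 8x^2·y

Separating variables and integrating:
ln|y| = 8x^3/3 + C

General solution: y = Ce^(8x^3/3)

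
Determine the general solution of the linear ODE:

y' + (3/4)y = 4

Using integrating factor method:

General solution: y = 16/3 + Ce^(-3x/4)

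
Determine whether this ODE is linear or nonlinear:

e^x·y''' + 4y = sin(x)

Linear (y and its derivatives appear to the first power only, no products of y terms)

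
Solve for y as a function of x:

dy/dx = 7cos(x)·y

Separating variables and integrating:
ln|y| = 7sin(x) + C

General solution: y = Ce^(7sin(x))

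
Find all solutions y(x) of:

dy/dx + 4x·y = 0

Using integrating factor method:

General solution: y = Ce^(-2x^2)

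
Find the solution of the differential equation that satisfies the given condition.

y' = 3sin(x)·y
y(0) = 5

General solution: y = Ce^(-3cos(x))
Applying IC y(0) = 5:
Particular solution: y = 5e^(3(1-cos(x)))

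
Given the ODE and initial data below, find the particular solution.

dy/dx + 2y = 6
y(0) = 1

General solution: y = 3 + Ce^(-2x)
Applying y(0) = 1: C = 1 - 3 = -2
Particular solution: y = 3 - 2e^(-2x)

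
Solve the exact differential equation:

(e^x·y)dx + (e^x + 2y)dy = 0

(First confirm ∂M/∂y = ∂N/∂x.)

Verify exactness: ∂M/∂y = ∂N/∂x ✓
Find F(x,y) such that ∂F/∂x = M, ∂F/∂y = N
Solution: e^x·y + y² = C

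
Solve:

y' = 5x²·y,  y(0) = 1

General solution: y = Ce^(5x³/3)
Applying IC y(0) = 1:
Particular solution: y = e^(5x³/3)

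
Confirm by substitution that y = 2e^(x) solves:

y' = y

Verification:
y = 2e^(x)
y' = 2e^(x)
y = 2e^(x)
y' = y ✓

Yes, it is a solution.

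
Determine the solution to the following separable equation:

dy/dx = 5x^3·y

Separating variables and integrating:
ln|y| = 5x^4/4 + C

General solution: y = Ce^(5x^4/4)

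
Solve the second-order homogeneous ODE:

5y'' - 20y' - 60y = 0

Characteristic equation: 5r² - 20r - 60 = 0
Divide by 5: r² - 4r - 12 = 0
Roots: r = 6, -2 (distinct real)
General solution: y = C₁e^(6x) + C₂e^(-2x)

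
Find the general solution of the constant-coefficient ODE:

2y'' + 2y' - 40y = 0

Characteristic equation: 2r² + 2r - 40 = 0
Divide by 2: r² + r - 20 = 0
Roots: r = 4, -5 (distinct real)
General solution: y = C₁e^(4x) + C₂e^(-5x)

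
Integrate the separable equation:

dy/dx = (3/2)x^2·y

Separating variables and integrating:
ln|y| = x^3/2 + C

General solution: y = Ce^(x^3/2)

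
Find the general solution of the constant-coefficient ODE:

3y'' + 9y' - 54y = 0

Characteristic equation: 3r² + 9r - 54 = 0
Divide by 3: r² + 3r - 18 = 0
Roots: r = 3, -6 (distinct real)
General solution: y = C₁e^(3x) + C₂e^(-6x)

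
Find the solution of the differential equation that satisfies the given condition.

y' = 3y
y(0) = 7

General solution: y = Ce^(3x)
Applying IC y(0) = 7:
Particular solution: y = 7e^(3x)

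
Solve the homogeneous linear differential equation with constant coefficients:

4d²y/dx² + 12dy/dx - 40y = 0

Characteristic equation: 4r² + 12r - 40 = 0
Divide by 4: r² + 3r - 10 = 0
Roots: r = 2, -5 (distinct real)
General solution: y = C₁e^(2x) + C₂e^(-5x)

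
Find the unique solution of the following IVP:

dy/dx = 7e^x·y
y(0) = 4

General solution: y = Ce^(7e^x)
Applying IC y(0) = 4:
Particular solution: y = 4e^(7(e^x - 1))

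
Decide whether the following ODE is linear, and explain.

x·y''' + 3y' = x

Linear (y and its derivatives appear to the first power only, no products of y terms)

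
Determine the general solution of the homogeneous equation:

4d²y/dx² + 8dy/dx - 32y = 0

Characteristic equation: 4r² + 8r - 32 = 0
Divide by 4: r² + 2r - 8 = 0
Roots: r = 2, -4 (distinct real)
General solution: y = C₁e^(2x) + C₂e^(-4x)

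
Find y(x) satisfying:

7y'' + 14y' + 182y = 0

Characteristic equation: 7r² + 14r + 182 = 0
Divide by 7: r² + 2r + 26 = 0
Roots: r = -1 ± 5i (complex conjugates)
General solution: y = e^(-x)(C₁cos(5x) + C₂sin(5x))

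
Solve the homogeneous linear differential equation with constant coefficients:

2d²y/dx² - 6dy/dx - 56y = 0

Characteristic equation: 2r² - 6r - 56 = 0
Divide by 2: r² - 3r - 28 = 0
Roots: r = 7, -4 (distinct real)
General solution: y = C₁e^(7x) + C₂e^(-4x)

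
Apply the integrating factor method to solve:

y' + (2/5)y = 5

Using integrating factor method:

General solution: y = 25/2 + Ce^(-2x/5)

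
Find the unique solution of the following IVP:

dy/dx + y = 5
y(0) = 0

General solution: y = 5 + Ce^(-x)
Applying y(0) = 0: C = 0 - 5 = -5
Particular solution: y = 5 - 5e^(-x)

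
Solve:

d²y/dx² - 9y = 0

Characteristic equation: r² - 9 = 0
Roots: r = 3, -3 (distinct real)
General solution: y = C₁e^(3x) + C₂e^(-3x)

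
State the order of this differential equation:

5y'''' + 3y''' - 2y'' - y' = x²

The order is 4 (highest derivative is of order 4).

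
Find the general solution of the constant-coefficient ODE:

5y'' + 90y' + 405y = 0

Characteristic equation: 5r² + 90r + 405 = 0
Divide by 5: r² + 18r + 81 = 0
Factored: (r + 9)² = 0
Repeated root: r = -9
General solution: y = (C₁ + C₂x)e^(-9x)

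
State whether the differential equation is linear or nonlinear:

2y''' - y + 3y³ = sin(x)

Nonlinear (y³ term)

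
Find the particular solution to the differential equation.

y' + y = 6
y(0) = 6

General solution: y = 6 + Ce^(-x)
Applying y(0) = 6: C = 6 - 6 = 0
Particular solution: y = 6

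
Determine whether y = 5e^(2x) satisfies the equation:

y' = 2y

Verification:
y = 5e^(2x)
y' = 10e^(2x)
2y = 10e^(2x)
y' = 2y ✓

Yes, it is a solution.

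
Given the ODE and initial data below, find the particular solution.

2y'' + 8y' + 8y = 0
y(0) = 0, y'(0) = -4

General solution: y = (C₁ + C₂x)e^(-2x)
Repeated root r = -2
Applying ICs: C₁ = 0, C₂ = -4
Particular solution: y = -4xe^(-2x)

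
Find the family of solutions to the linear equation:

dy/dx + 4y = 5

Using integrating factor method:

General solution: y = 5/4 + Ce^(-4x)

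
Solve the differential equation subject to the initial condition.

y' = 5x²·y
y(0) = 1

General solution: y = Ce^(5x³/3)
Applying IC y(0) = 1:
Particular solution: y = e^(5x³/3)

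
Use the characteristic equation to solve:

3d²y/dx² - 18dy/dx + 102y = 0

Characteristic equation: 3r² - 18r + 102 = 0
Divide by 3: r² - 6r + 34 = 0
Roots: r = 3 ± 5i (complex conjugates)
General solution: y = e^(3x)(C₁cos(5x) + C₂sin(5x))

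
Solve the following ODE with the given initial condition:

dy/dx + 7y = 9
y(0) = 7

General solution: y = 9/7 + Ce^(-7x)
Applying y(0) = 7: C = 7 - 9/7 = 40/7
Particular solution: y = 9/7 + (40/7)e^(-7x)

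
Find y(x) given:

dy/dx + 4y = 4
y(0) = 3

General solution: y = 1 + Ce^(-4x)
Applying y(0) = 3: C = 3 - 1 = 2
Particular solution: y = 1 + 2e^(-4x)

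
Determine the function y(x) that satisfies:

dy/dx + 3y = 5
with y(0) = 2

General solution: y = 5/3 + Ce^(-3x)
Applying y(0) = 2: C = 2 - 5/3 = 1/3
Particular solution: y = 5/3 + (1/3)e^(-3x)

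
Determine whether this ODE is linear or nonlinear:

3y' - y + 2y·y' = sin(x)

Nonlinear (product y·y')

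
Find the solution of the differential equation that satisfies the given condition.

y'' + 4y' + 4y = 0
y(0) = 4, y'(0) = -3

General solution: y = (C₁ + C₂x)e^(-2x)
Repeated root r = -2
Applying ICs: C₁ = 4, C₂ = 5
Particular solution: y = (4 + 5x)e^(-2x)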